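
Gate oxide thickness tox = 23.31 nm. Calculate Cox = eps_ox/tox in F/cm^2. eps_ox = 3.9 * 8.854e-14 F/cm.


Step 1: eps_ox = 3.9 * 8.854e-14 = 3.45306e-13 F/cm
Step 2: tox in cm = 23.31 nm * 1e-7 = 2.3310e-06 cm
Step 3: Cox = 3.45306e-13 / 2.3310e-06 = 1.48e-07 F/cm^2

1.48e-07


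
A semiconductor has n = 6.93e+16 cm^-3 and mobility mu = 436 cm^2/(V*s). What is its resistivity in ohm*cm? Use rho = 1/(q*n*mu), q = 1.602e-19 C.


Step 1: sigma = q * n * mu = 1.602e-19 * 6.93e+16 * 436 = 4.84041e+00 S/cm
Step 2: rho = 1 / sigma = 1 / 4.84041e+00 = 0.2066 ohm*cm

0.2066


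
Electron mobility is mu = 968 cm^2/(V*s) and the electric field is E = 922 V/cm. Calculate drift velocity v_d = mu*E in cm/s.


Step 1: v_d = mu * E
Step 2: v_d = 968 * 922 = 892496
Step 3: v_d = 8.92e+05 cm/s

8.92e+05


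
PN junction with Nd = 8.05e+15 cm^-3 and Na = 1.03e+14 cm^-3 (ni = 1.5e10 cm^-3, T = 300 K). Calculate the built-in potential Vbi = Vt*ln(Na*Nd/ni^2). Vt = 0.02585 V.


Step 1: Compute Na*Nd/ni^2 = 1.03e+14 * 8.05e+15 / (1.5e10)^2 = 3.6851e+09
Step 2: ln(3.6851e+09) = 22.0276
Step 3: Vbi = 0.02585 * 22.0276 = 0.569 V

0.569


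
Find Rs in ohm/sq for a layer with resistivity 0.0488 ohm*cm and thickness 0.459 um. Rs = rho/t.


Step 1: Convert thickness to cm: t = 0.459 um = 4.5900e-05 cm
Step 2: Rs = rho / t = 0.0488 / 4.5900e-05
Step 3: Rs = 1063.2 ohm/sq

1063.2


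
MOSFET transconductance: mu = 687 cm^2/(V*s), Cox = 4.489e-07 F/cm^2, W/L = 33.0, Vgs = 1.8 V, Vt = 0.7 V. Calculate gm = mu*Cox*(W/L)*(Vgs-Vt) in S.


Step 1: Vov = Vgs - Vt = 1.8 - 0.7 = 1.1 V
Step 2: gm = mu * Cox * (W/L) * Vov
Step 3: gm = 687 * 4.489e-07 * 33.0 * 1.1 = 1.12e-02 S

1.12e-02


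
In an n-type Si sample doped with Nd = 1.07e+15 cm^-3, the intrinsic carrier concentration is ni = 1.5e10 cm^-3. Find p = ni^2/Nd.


Step 1: Since Nd >> ni, n ≈ Nd = 1.07e+15 cm^-3
Step 2: p = ni^2 / n = (1.5e10)^2 / 1.07e+15
Step 3: p = 2.25e20 / 1.07e+15 = 2.10e+05 cm^-3

2.10e+05


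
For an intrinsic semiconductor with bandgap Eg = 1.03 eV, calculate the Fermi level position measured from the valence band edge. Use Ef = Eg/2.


Step 1: For an intrinsic semiconductor, the Fermi level sits at midgap.
Step 2: Ef = Eg / 2 = 1.03 / 2 = 0.515 eV

0.515


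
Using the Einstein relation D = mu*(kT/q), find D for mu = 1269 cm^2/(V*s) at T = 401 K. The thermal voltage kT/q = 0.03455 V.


Step 1: D = mu * (kT/q)
Step 2: D = 1269 * 0.03455
Step 3: D = 43.84 cm^2/s

43.84


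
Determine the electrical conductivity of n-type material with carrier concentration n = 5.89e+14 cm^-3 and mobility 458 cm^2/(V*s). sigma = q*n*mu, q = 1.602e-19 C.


Step 1: sigma = q * n * mu
Step 2: sigma = 1.602e-19 * 5.89e+14 * 458
Step 3: sigma = 4.322e-02 S/cm

4.322e-02


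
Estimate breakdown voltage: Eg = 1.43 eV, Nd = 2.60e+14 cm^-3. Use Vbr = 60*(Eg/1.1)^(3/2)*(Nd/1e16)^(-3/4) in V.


Step 1: Eg/1.1 = 1.43/1.1 = 1.300000
Step 2: (Eg/1.1)^1.5 = 1.300000^1.5 = 1.482228
Step 3: (Nd/1e16)^(-0.75) = (0.026)^(-0.75) = 15.444363
Step 4: Vbr = 60 * 1.482228 * 15.444363 = 1373.5 V

1373.5


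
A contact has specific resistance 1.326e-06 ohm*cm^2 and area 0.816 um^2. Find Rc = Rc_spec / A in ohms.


Step 1: Convert area to cm^2: 0.816 um^2 = 8.1600e-09 cm^2
Step 2: Rc = Rc_spec / A = 1.326e-06 / 8.1600e-09
Step 3: Rc = 1.63e+02 ohms

1.63e+02


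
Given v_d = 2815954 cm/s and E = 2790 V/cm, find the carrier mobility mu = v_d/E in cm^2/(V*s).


Step 1: mu = v_d / E
Step 2: mu = 2815954 / 2790
Step 3: mu = 1009.3 cm^2/(V*s)

1009.3


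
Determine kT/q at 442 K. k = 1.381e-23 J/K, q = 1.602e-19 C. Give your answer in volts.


Step 1: kT = 1.381e-23 * 442 = 6.10402e-21 J
Step 2: Vt = kT/q = 6.10402e-21 / 1.602e-19
Step 3: Vt = 0.0381 V

0.0381


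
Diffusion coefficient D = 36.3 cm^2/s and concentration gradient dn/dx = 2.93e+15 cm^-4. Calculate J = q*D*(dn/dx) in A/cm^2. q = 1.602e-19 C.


Step 1: J = q * D * (dn/dx)
Step 2: J = 1.602e-19 * 36.3 * 2.93e+15
Step 3: J = 1.70e-02 A/cm^2

1.70e-02


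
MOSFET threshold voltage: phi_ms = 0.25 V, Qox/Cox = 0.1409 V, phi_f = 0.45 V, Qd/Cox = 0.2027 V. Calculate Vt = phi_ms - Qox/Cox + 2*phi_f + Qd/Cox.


Step 1: Vt = phi_ms - Qox/Cox + 2*phi_f + Qd/Cox
Step 2: Vt = 0.25 - 0.1409 + 2*0.45 + 0.2027
Step 3: Vt = 0.25 - 0.1409 + 0.9 + 0.2027
Step 4: Vt = 1.2118 V

1.2118


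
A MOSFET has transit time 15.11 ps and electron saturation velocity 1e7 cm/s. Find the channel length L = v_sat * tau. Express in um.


Step 1: tau in seconds = 15.11 ps * 1e-12 = 1.5110e-11 s
Step 2: L = v_sat * tau = 1e7 * 1.5110e-11 = 1.5110e-04 cm
Step 3: L in um = 1.5110e-04 * 1e4 = 1.511 um

1.511


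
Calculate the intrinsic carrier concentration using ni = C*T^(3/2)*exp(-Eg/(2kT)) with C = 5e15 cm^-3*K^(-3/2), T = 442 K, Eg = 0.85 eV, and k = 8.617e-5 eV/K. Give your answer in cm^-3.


Step 1: Compute kT = 8.617e-5 * 442 = 0.03808714 eV
Step 2: Exponent = -Eg/(2kT) = -0.85/(2*0.03808714) = -11.15862
Step 3: T^(3/2) = 442^1.5 = 9292.52
Step 4: ni = 5e15 * 9292.52 * exp(-11.15862) = 6.62e+14 cm^-3

6.62e+14


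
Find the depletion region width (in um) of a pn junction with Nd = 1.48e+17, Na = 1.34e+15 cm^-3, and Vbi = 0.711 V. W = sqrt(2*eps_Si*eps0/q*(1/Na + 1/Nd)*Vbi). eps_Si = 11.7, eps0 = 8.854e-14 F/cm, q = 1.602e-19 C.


Step 1: 1/Na + 1/Nd = 1/1.34e+15 + 1/1.48e+17 = 7.53025e-16
Step 2: 2*eps*eps0/q = 2*11.7*8.854e-14/1.602e-19 = 1.293281e+07
Step 3: W^2 = 1.293281e+07 * 7.53025e-16 * 0.711 = 6.92424e-09
Step 4: W = sqrt(6.92424e-09) = 8.321e-05 cm = 0.8321 um

0.8321


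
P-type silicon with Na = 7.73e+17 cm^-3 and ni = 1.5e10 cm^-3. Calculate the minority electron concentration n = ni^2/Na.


Step 1: Majority hole concentration p ≈ Na = 7.73e+17 cm^-3
Step 2: n = ni^2 / Na = (1.5e10)^2 / 7.73e+17
Step 3: n = 2.91e+02 cm^-3

2.91e+02


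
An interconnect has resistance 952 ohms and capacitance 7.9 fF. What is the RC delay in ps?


Step 1: tau = R * C
Step 2: tau = 952 * 7.9 fF = 952 * 7.9e-15 F
Step 3: tau = 7.5208e-12 s = 7.5208 ps

7.5208


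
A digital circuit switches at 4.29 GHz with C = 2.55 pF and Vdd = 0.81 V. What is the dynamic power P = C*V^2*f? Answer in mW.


Step 1: V^2 = 0.81^2 = 0.6561 V^2
Step 2: P = C*V^2*f = 2.55e-12 F * 0.6561 * 4.29e9 Hz
Step 3: P = 7.17740595e-03 W
Step 4: P = 7.177 mW

7.177


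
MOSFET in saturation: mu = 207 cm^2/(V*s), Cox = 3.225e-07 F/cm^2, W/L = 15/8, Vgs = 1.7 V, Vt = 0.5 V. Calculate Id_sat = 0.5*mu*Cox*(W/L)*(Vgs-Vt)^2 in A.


Step 1: Overdrive voltage Vov = Vgs - Vt = 1.7 - 0.5 = 1.2 V
Step 2: W/L = 15/8 = 1.875
Step 3: Id = 0.5 * 207 * 3.225e-07 * 1.875 * 1.2^2
Step 4: Id = 9.01e-05 A

9.01e-05


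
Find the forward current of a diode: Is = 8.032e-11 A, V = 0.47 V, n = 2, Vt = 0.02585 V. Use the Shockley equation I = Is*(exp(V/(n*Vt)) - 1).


Step 1: V/(n*Vt) = 0.47/(2*0.02585) = 9.0909
Step 2: exp(9.0909) = 8.8742e+03
Step 3: I = 8.032e-11 * (8.8742e+03 - 1) = 7.13e-07 A

7.13e-07


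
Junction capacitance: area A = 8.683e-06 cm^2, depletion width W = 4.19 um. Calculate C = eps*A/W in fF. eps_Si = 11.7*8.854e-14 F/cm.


Step 1: eps_Si = 11.7 * 8.854e-14 = 1.035918e-12 F/cm
Step 2: W in cm = 4.19 * 1e-4 = 4.19e-04 cm
Step 3: C = 1.035918e-12 * 8.683e-06 / 4.19e-04 = 2.146748e-14 F
Step 4: C = 21.47 fF

21.47


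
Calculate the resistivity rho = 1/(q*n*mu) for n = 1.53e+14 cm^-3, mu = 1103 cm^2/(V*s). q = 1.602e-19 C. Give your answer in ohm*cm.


Step 1: sigma = q * n * mu = 1.602e-19 * 1.53e+14 * 1103 = 2.70352e-02 S/cm
Step 2: rho = 1 / sigma = 1 / 2.70352e-02 = 36.99 ohm*cm

36.99


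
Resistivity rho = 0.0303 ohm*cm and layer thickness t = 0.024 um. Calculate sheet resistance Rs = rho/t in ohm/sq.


Step 1: Convert thickness to cm: t = 0.024 um = 2.4000e-06 cm
Step 2: Rs = rho / t = 0.0303 / 2.4000e-06
Step 3: Rs = 12625.0 ohm/sq

12625.0


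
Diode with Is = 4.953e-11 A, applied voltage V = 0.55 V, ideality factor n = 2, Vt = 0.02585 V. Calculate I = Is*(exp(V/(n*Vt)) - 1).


Step 1: V/(n*Vt) = 0.55/(2*0.02585) = 10.6383
Step 2: exp(10.6383) = 4.1702e+04
Step 3: I = 4.953e-11 * (4.1702e+04 - 1) = 2.07e-06 A

2.07e-06


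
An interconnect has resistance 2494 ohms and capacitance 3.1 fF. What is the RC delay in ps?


Step 1: tau = R * C
Step 2: tau = 2494 * 3.1 fF = 2494 * 3.1e-15 F
Step 3: tau = 7.7314e-12 s = 7.7314 ps

7.7314


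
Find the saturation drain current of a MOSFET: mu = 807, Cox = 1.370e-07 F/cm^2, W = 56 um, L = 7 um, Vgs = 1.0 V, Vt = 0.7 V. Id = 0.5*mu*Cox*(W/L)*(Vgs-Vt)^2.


Step 1: Overdrive voltage Vov = Vgs - Vt = 1.0 - 0.7 = 0.3 V
Step 2: W/L = 56/7 = 8
Step 3: Id = 0.5 * 807 * 1.370e-07 * 8 * 0.3^2
Step 4: Id = 3.98e-05 A

3.98e-05


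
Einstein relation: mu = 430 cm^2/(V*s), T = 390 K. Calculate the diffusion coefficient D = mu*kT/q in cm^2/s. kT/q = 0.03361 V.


Step 1: D = mu * (kT/q)
Step 2: D = 430 * 0.03361
Step 3: D = 14.45 cm^2/s

14.45


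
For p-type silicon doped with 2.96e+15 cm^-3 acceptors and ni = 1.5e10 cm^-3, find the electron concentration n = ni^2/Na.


Step 1: Majority hole concentration p ≈ Na = 2.96e+15 cm^-3
Step 2: n = ni^2 / Na = (1.5e10)^2 / 2.96e+15
Step 3: n = 7.60e+04 cm^-3

7.60e+04


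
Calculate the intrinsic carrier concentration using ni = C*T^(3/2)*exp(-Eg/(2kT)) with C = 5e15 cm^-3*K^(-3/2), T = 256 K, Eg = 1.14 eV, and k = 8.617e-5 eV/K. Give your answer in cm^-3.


Step 1: Compute kT = 8.617e-5 * 256 = 0.02205952 eV
Step 2: Exponent = -Eg/(2kT) = -1.14/(2*0.02205952) = -25.83918
Step 3: T^(3/2) = 256^1.5 = 4096.00
Step 4: ni = 5e15 * 4096.00 * exp(-25.83918) = 1.23e+08 cm^-3

1.23e+08


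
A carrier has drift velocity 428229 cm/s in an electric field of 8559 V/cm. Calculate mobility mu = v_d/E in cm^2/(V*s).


Step 1: mu = v_d / E
Step 2: mu = 428229 / 8559
Step 3: mu = 50.03 cm^2/(V*s)

50.03


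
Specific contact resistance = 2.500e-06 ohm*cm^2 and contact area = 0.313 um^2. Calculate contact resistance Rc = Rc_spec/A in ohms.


Step 1: Convert area to cm^2: 0.313 um^2 = 3.1300e-09 cm^2
Step 2: Rc = Rc_spec / A = 2.500e-06 / 3.1300e-09
Step 3: Rc = 7.99e+02 ohms

7.99e+02


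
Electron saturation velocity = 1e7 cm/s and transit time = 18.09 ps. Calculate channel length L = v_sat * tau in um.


Step 1: tau in seconds = 18.09 ps * 1e-12 = 1.8090e-11 s
Step 2: L = v_sat * tau = 1e7 * 1.8090e-11 = 1.8090e-04 cm
Step 3: L in um = 1.8090e-04 * 1e4 = 1.809 um

1.809


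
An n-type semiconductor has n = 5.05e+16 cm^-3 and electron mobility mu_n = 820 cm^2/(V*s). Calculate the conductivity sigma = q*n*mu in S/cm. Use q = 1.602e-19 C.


Step 1: sigma = q * n * mu
Step 2: sigma = 1.602e-19 * 5.05e+16 * 820
Step 3: sigma = 6.634e+00 S/cm

6.634e+00


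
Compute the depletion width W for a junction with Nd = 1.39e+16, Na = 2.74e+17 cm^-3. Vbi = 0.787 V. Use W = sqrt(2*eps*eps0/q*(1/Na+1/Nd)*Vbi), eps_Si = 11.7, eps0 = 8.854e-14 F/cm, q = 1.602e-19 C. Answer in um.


Step 1: 1/Na + 1/Nd = 1/2.74e+17 + 1/1.39e+16 = 7.55921e-17
Step 2: 2*eps*eps0/q = 2*11.7*8.854e-14/1.602e-19 = 1.293281e+07
Step 3: W^2 = 1.293281e+07 * 7.55921e-17 * 0.787 = 7.69386e-10
Step 4: W = sqrt(7.69386e-10) = 2.774e-05 cm = 0.2774 um

0.2774


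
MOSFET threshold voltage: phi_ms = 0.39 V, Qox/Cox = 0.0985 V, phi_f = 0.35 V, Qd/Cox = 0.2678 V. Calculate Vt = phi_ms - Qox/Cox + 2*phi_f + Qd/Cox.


Step 1: Vt = phi_ms - Qox/Cox + 2*phi_f + Qd/Cox
Step 2: Vt = 0.39 - 0.0985 + 2*0.35 + 0.2678
Step 3: Vt = 0.39 - 0.0985 + 0.7 + 0.2678
Step 4: Vt = 1.2593 V

1.2593


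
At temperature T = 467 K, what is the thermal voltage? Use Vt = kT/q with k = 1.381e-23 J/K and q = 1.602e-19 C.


Step 1: kT = 1.381e-23 * 467 = 6.44927e-21 J
Step 2: Vt = kT/q = 6.44927e-21 / 1.602e-19
Step 3: Vt = 0.04026 V

0.04026


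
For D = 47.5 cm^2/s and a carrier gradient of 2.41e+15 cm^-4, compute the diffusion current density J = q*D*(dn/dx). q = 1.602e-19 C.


Step 1: J = q * D * (dn/dx)
Step 2: J = 1.602e-19 * 47.5 * 2.41e+15
Step 3: J = 1.83e-02 A/cm^2

1.83e-02


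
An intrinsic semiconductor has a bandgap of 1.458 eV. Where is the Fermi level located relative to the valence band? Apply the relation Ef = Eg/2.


Step 1: For an intrinsic semiconductor, the Fermi level sits at midgap.
Step 2: Ef = Eg / 2 = 1.458 / 2 = 0.729 eV

0.729


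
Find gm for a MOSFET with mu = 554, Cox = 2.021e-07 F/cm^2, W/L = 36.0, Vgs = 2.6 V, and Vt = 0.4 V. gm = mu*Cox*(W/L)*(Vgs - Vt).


Step 1: Vov = Vgs - Vt = 2.6 - 0.4 = 2.2 V
Step 2: gm = mu * Cox * (W/L) * Vov
Step 3: gm = 554 * 2.021e-07 * 36.0 * 2.2 = 8.87e-03 S

8.87e-03


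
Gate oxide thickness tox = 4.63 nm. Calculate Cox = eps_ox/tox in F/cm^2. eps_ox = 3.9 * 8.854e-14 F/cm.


Step 1: eps_ox = 3.9 * 8.854e-14 = 3.45306e-13 F/cm
Step 2: tox in cm = 4.63 nm * 1e-7 = 4.6300e-07 cm
Step 3: Cox = 3.45306e-13 / 4.6300e-07 = 7.46e-07 F/cm^2

7.46e-07


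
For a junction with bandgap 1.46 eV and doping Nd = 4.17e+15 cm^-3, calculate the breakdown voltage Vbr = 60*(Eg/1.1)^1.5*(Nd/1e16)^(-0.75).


Step 1: Eg/1.1 = 1.46/1.1 = 1.327273
Step 2: (Eg/1.1)^1.5 = 1.327273^1.5 = 1.529116
Step 3: (Nd/1e16)^(-0.75) = (0.417)^(-0.75) = 1.927072
Step 4: Vbr = 60 * 1.529116 * 1.927072 = 176.8 V

176.8


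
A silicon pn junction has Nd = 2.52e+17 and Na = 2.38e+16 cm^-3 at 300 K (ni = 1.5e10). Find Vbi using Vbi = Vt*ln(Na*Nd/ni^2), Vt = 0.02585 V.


Step 1: Compute Na*Nd/ni^2 = 2.38e+16 * 2.52e+17 / (1.5e10)^2 = 2.6656e+13
Step 2: ln(2.6656e+13) = 30.9140
Step 3: Vbi = 0.02585 * 30.9140 = 0.799 V

0.799


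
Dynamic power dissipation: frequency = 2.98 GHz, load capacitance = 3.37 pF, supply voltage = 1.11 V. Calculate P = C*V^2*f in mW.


Step 1: V^2 = 1.11^2 = 1.2321 V^2
Step 2: P = C*V^2*f = 3.37e-12 F * 1.2321 * 2.98e9 Hz
Step 3: P = 1.237348746e-02 W
Step 4: P = 12.373 mW

12.373


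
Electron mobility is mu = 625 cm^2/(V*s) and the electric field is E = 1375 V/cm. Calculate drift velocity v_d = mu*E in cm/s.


Step 1: v_d = mu * E
Step 2: v_d = 625 * 1375 = 859375
Step 3: v_d = 8.59e+05 cm/s

8.59e+05


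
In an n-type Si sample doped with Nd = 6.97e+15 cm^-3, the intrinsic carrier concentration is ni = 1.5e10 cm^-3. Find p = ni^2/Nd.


Step 1: Since Nd >> ni, n ≈ Nd = 6.97e+15 cm^-3
Step 2: p = ni^2 / n = (1.5e10)^2 / 6.97e+15
Step 3: p = 2.25e20 / 6.97e+15 = 3.23e+04 cm^-3

3.23e+04


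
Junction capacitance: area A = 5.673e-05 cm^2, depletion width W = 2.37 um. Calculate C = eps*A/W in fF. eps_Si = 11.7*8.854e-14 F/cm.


Step 1: eps_Si = 11.7 * 8.854e-14 = 1.035918e-12 F/cm
Step 2: W in cm = 2.37 * 1e-4 = 2.37e-04 cm
Step 3: C = 1.035918e-12 * 5.673e-05 / 2.37e-04 = 2.479647e-13 F
Step 4: C = 247.96 fF

247.96


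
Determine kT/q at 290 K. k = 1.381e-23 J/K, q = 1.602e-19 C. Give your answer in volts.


Step 1: kT = 1.381e-23 * 290 = 4.0049e-21 J
Step 2: Vt = kT/q = 4.0049e-21 / 1.602e-19
Step 3: Vt = 0.025 V

0.025


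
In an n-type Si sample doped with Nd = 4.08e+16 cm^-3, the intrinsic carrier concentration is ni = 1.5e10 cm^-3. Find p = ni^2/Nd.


Step 1: Since Nd >> ni, n ≈ Nd = 4.08e+16 cm^-3
Step 2: p = ni^2 / n = (1.5e10)^2 / 4.08e+16
Step 3: p = 2.25e20 / 4.08e+16 = 5.51e+03 cm^-3

5.51e+03


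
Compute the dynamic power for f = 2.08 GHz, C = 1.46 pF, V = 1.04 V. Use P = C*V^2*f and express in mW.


Step 1: V^2 = 1.04^2 = 1.0816 V^2
Step 2: P = C*V^2*f = 1.46e-12 F * 1.0816 * 2.08e9 Hz
Step 3: P = 3.28460288e-03 W
Step 4: P = 3.285 mW

3.285


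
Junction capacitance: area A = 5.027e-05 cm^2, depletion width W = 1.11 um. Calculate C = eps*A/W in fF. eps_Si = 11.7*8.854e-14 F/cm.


Step 1: eps_Si = 11.7 * 8.854e-14 = 1.035918e-12 F/cm
Step 2: W in cm = 1.11 * 1e-4 = 1.11e-04 cm
Step 3: C = 1.035918e-12 * 5.027e-05 / 1.11e-04 = 4.691495e-13 F
Step 4: C = 469.15 fF

469.15


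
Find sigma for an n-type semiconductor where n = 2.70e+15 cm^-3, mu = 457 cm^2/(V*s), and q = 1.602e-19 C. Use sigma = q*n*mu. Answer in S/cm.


Step 1: sigma = q * n * mu
Step 2: sigma = 1.602e-19 * 2.70e+15 * 457
Step 3: sigma = 1.977e-01 S/cm

1.977e-01


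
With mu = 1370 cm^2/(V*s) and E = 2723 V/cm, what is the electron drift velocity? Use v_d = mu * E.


Step 1: v_d = mu * E
Step 2: v_d = 1370 * 2723 = 3730510
Step 3: v_d = 3.73e+06 cm/s

3.73e+06


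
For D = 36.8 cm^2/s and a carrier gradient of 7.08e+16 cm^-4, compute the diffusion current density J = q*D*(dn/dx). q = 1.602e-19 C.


Step 1: J = q * D * (dn/dx)
Step 2: J = 1.602e-19 * 36.8 * 7.08e+16
Step 3: J = 4.17e-01 A/cm^2

4.17e-01


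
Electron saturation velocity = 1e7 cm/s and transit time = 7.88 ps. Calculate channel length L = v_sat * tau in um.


Step 1: tau in seconds = 7.88 ps * 1e-12 = 7.8800e-12 s
Step 2: L = v_sat * tau = 1e7 * 7.8800e-12 = 7.8800e-05 cm
Step 3: L in um = 7.8800e-05 * 1e4 = 0.788 um

0.788


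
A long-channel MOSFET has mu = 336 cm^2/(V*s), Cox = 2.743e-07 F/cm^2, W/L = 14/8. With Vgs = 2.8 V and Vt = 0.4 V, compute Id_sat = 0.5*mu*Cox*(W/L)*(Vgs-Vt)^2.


Step 1: Overdrive voltage Vov = Vgs - Vt = 2.8 - 0.4 = 2.4 V
Step 2: W/L = 14/8 = 1.75
Step 3: Id = 0.5 * 336 * 2.743e-07 * 1.75 * 2.4^2
Step 4: Id = 4.65e-04 A

4.65e-04


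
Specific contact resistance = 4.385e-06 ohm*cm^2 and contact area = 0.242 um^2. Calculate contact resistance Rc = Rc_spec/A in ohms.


Step 1: Convert area to cm^2: 0.242 um^2 = 2.4200e-09 cm^2
Step 2: Rc = Rc_spec / A = 4.385e-06 / 2.4200e-09
Step 3: Rc = 1.81e+03 ohms

1.81e+03


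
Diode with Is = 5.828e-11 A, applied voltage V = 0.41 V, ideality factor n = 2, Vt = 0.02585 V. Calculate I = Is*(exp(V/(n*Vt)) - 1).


Step 1: V/(n*Vt) = 0.41/(2*0.02585) = 7.9304
Step 2: exp(7.9304) = 2.7805e+03
Step 3: I = 5.828e-11 * (2.7805e+03 - 1) = 1.62e-07 A

1.62e-07


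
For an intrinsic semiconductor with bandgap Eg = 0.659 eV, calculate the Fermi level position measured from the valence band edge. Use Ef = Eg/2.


Step 1: For an intrinsic semiconductor, the Fermi level sits at midgap.
Step 2: Ef = Eg / 2 = 0.659 / 2 = 0.3295 eV

0.3295


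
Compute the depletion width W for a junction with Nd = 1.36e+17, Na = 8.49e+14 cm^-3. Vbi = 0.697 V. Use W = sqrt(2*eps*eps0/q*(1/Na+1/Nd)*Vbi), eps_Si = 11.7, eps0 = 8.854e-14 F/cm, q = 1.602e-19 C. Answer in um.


Step 1: 1/Na + 1/Nd = 1/8.49e+14 + 1/1.36e+17 = 1.18521e-15
Step 2: 2*eps*eps0/q = 2*11.7*8.854e-14/1.602e-19 = 1.293281e+07
Step 3: W^2 = 1.293281e+07 * 1.18521e-15 * 0.697 = 1.06837e-08
Step 4: W = sqrt(1.06837e-08) = 1.034e-04 cm = 1.034 um

1.034


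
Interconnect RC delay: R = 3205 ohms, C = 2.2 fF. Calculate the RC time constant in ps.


Step 1: tau = R * C
Step 2: tau = 3205 * 2.2 fF = 3205 * 2.2e-15 F
Step 3: tau = 7.051e-12 s = 7.051 ps

7.051


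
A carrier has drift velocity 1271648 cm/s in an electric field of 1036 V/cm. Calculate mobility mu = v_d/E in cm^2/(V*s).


Step 1: mu = v_d / E
Step 2: mu = 1271648 / 1036
Step 3: mu = 1227.46 cm^2/(V*s)

1227.46


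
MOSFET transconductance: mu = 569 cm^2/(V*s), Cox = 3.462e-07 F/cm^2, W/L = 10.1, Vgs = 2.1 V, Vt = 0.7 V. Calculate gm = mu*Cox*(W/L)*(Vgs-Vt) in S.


Step 1: Vov = Vgs - Vt = 2.1 - 0.7 = 1.4 V
Step 2: gm = mu * Cox * (W/L) * Vov
Step 3: gm = 569 * 3.462e-07 * 10.1 * 1.4 = 2.79e-03 S

2.79e-03


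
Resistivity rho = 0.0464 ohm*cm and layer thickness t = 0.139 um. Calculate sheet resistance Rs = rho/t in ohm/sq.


Step 1: Convert thickness to cm: t = 0.139 um = 1.3900e-05 cm
Step 2: Rs = rho / t = 0.0464 / 1.3900e-05
Step 3: Rs = 3338.1 ohm/sq

3338.1


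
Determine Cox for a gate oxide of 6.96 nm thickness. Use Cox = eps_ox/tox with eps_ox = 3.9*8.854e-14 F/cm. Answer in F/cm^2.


Step 1: eps_ox = 3.9 * 8.854e-14 = 3.45306e-13 F/cm
Step 2: tox in cm = 6.96 nm * 1e-7 = 6.9600e-07 cm
Step 3: Cox = 3.45306e-13 / 6.9600e-07 = 4.96e-07 F/cm^2

4.96e-07


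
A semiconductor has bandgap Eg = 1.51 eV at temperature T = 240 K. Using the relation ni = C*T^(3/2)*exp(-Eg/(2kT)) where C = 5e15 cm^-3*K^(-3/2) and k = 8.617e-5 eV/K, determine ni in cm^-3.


Step 1: Compute kT = 8.617e-5 * 240 = 0.0206808 eV
Step 2: Exponent = -Eg/(2kT) = -1.51/(2*0.0206808) = -36.50729
Step 3: T^(3/2) = 240^1.5 = 3718.06
Step 4: ni = 5e15 * 3718.06 * exp(-36.50729) = 2.60e+03 cm^-3

2.60e+03


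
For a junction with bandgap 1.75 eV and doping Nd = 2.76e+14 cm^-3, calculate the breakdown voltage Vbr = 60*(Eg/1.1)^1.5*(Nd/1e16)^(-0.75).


Step 1: Eg/1.1 = 1.75/1.1 = 1.590909
Step 2: (Eg/1.1)^1.5 = 1.590909^1.5 = 2.006633
Step 3: (Nd/1e16)^(-0.75) = (0.0276)^(-0.75) = 14.767881
Step 4: Vbr = 60 * 2.006633 * 14.767881 = 1778.0 V

1778.0


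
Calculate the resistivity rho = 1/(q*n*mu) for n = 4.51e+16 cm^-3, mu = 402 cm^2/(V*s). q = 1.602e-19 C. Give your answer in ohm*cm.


Step 1: sigma = q * n * mu = 1.602e-19 * 4.51e+16 * 402 = 2.90446e+00 S/cm
Step 2: rho = 1 / sigma = 1 / 2.90446e+00 = 0.3443 ohm*cm

0.3443


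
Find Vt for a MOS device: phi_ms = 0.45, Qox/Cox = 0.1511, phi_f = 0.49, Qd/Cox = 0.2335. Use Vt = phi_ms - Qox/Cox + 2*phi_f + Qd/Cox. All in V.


Step 1: Vt = phi_ms - Qox/Cox + 2*phi_f + Qd/Cox
Step 2: Vt = 0.45 - 0.1511 + 2*0.49 + 0.2335
Step 3: Vt = 0.45 - 0.1511 + 0.98 + 0.2335
Step 4: Vt = 1.5124 V

1.5124


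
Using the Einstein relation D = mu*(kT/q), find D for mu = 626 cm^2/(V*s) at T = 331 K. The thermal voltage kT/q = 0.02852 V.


Step 1: D = mu * (kT/q)
Step 2: D = 626 * 0.02852
Step 3: D = 17.85 cm^2/s

17.85


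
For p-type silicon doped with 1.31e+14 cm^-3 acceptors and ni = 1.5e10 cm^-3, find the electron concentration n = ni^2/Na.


Step 1: Majority hole concentration p ≈ Na = 1.31e+14 cm^-3
Step 2: n = ni^2 / Na = (1.5e10)^2 / 1.31e+14
Step 3: n = 1.72e+06 cm^-3

1.72e+06


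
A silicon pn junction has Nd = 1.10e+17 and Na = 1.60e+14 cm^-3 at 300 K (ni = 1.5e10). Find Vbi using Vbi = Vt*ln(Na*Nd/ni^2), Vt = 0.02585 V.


Step 1: Compute Na*Nd/ni^2 = 1.60e+14 * 1.10e+17 / (1.5e10)^2 = 7.8222e+10
Step 2: ln(7.8222e+10) = 25.0828
Step 3: Vbi = 0.02585 * 25.0828 = 0.648 V

0.648


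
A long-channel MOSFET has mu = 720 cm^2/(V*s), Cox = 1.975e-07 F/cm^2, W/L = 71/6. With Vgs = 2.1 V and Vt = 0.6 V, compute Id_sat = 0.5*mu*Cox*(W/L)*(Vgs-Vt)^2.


Step 1: Overdrive voltage Vov = Vgs - Vt = 2.1 - 0.6 = 1.5 V
Step 2: W/L = 71/6 = 11.8333
Step 3: Id = 0.5 * 720 * 1.975e-07 * 11.8333 * 1.5^2
Step 4: Id = 1.89e-03 A

1.89e-03


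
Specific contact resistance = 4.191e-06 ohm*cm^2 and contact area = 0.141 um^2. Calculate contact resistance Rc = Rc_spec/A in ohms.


Step 1: Convert area to cm^2: 0.141 um^2 = 1.4100e-09 cm^2
Step 2: Rc = Rc_spec / A = 4.191e-06 / 1.4100e-09
Step 3: Rc = 2.97e+03 ohms

2.97e+03


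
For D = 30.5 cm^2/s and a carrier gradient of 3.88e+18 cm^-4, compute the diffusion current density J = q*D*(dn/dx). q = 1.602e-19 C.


Step 1: J = q * D * (dn/dx)
Step 2: J = 1.602e-19 * 30.5 * 3.88e+18
Step 3: J = 1.90e+01 A/cm^2

1.90e+01


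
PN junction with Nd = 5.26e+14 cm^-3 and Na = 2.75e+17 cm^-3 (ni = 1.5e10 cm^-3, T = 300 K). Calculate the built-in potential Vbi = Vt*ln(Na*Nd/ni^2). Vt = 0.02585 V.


Step 1: Compute Na*Nd/ni^2 = 2.75e+17 * 5.26e+14 / (1.5e10)^2 = 6.4289e+11
Step 2: ln(6.4289e+11) = 27.1892
Step 3: Vbi = 0.02585 * 27.1892 = 0.703 V

0.703


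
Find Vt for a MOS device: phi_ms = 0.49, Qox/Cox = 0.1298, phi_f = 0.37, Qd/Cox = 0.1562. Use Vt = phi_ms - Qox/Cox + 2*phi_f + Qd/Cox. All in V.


Step 1: Vt = phi_ms - Qox/Cox + 2*phi_f + Qd/Cox
Step 2: Vt = 0.49 - 0.1298 + 2*0.37 + 0.1562
Step 3: Vt = 0.49 - 0.1298 + 0.74 + 0.1562
Step 4: Vt = 1.2564 V

1.2564


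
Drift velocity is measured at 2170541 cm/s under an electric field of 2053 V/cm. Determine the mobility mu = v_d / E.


Step 1: mu = v_d / E
Step 2: mu = 2170541 / 2053
Step 3: mu = 1057.25 cm^2/(V*s)

1057.25


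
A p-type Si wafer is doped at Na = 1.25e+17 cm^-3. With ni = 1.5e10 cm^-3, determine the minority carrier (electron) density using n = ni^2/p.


Step 1: Majority hole concentration p ≈ Na = 1.25e+17 cm^-3
Step 2: n = ni^2 / Na = (1.5e10)^2 / 1.25e+17
Step 3: n = 1.80e+03 cm^-3

1.80e+03


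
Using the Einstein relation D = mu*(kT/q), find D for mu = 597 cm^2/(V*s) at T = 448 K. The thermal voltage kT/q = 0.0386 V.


Step 1: D = mu * (kT/q)
Step 2: D = 597 * 0.0386
Step 3: D = 23.04 cm^2/s

23.04


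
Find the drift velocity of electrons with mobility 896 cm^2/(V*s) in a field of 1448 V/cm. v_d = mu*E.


Step 1: v_d = mu * E
Step 2: v_d = 896 * 1448 = 1297408
Step 3: v_d = 1.30e+06 cm/s

1.30e+06


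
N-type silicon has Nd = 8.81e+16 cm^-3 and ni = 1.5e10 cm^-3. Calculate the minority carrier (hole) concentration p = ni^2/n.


Step 1: Since Nd >> ni, n ≈ Nd = 8.81e+16 cm^-3
Step 2: p = ni^2 / n = (1.5e10)^2 / 8.81e+16
Step 3: p = 2.25e20 / 8.81e+16 = 2.55e+03 cm^-3

2.55e+03


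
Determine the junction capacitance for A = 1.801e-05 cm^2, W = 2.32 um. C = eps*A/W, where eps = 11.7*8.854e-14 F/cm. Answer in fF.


Step 1: eps_Si = 11.7 * 8.854e-14 = 1.035918e-12 F/cm
Step 2: W in cm = 2.32 * 1e-4 = 2.32e-04 cm
Step 3: C = 1.035918e-12 * 1.801e-05 / 2.32e-04 = 8.041760e-14 F
Step 4: C = 80.42 fF

80.42


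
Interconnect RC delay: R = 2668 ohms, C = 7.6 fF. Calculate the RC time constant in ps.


Step 1: tau = R * C
Step 2: tau = 2668 * 7.6 fF = 2668 * 7.6e-15 F
Step 3: tau = 2.02768e-11 s = 20.2768 ps

20.2768


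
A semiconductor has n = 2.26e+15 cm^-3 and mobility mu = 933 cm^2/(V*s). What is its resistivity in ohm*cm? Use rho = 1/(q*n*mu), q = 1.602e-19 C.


Step 1: sigma = q * n * mu = 1.602e-19 * 2.26e+15 * 933 = 3.37795e-01 S/cm
Step 2: rho = 1 / sigma = 1 / 3.37795e-01 = 2.96 ohm*cm

2.96


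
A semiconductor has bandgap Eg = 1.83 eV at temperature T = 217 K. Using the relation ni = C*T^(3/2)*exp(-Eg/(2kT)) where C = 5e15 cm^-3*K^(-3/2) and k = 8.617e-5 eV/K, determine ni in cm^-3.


Step 1: Compute kT = 8.617e-5 * 217 = 0.01869889 eV
Step 2: Exponent = -Eg/(2kT) = -1.83/(2*0.01869889) = -48.93339
Step 3: T^(3/2) = 217^1.5 = 3196.61
Step 4: ni = 5e15 * 3196.61 * exp(-48.93339) = 8.96e-03 cm^-3

8.96e-03


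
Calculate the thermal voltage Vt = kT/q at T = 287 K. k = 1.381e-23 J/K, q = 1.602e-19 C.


Step 1: kT = 1.381e-23 * 287 = 3.96347e-21 J
Step 2: Vt = kT/q = 3.96347e-21 / 1.602e-19
Step 3: Vt = 0.02474 V

0.02474


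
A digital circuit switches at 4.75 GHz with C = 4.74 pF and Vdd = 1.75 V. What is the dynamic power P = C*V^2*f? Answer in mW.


Step 1: V^2 = 1.75^2 = 3.0625 V^2
Step 2: P = C*V^2*f = 4.74e-12 F * 3.0625 * 4.75e9 Hz
Step 3: P = 6.89521875e-02 W
Step 4: P = 68.952 mW

68.952


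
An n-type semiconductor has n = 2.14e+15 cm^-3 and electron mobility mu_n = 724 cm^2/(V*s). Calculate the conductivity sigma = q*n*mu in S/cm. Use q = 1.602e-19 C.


Step 1: sigma = q * n * mu
Step 2: sigma = 1.602e-19 * 2.14e+15 * 724
Step 3: sigma = 2.482e-01 S/cm

2.482e-01


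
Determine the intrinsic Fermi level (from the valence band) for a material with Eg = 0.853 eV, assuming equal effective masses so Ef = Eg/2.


Step 1: For an intrinsic semiconductor, the Fermi level sits at midgap.
Step 2: Ef = Eg / 2 = 0.853 / 2 = 0.4265 eV

0.4265


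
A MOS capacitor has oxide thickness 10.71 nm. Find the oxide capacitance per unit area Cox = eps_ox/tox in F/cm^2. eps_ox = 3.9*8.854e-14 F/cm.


Step 1: eps_ox = 3.9 * 8.854e-14 = 3.45306e-13 F/cm
Step 2: tox in cm = 10.71 nm * 1e-7 = 1.0710e-06 cm
Step 3: Cox = 3.45306e-13 / 1.0710e-06 = 3.22e-07 F/cm^2

3.22e-07


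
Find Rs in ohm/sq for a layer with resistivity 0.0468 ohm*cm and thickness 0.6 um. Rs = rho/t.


Step 1: Convert thickness to cm: t = 0.6 um = 6.0000e-05 cm
Step 2: Rs = rho / t = 0.0468 / 6.0000e-05
Step 3: Rs = 780.0 ohm/sq

780.0


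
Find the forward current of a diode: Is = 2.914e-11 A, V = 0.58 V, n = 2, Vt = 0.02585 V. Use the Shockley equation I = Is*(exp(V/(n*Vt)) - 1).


Step 1: V/(n*Vt) = 0.58/(2*0.02585) = 11.2186
Step 2: exp(11.2186) = 7.4503e+04
Step 3: I = 2.914e-11 * (7.4503e+04 - 1) = 2.17e-06 A

2.17e-06


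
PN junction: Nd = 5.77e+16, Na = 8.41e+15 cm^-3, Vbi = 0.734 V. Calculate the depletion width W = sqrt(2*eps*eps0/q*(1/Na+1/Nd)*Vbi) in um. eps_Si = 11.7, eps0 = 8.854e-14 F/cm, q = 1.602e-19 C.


Step 1: 1/Na + 1/Nd = 1/8.41e+15 + 1/5.77e+16 = 1.36237e-16
Step 2: 2*eps*eps0/q = 2*11.7*8.854e-14/1.602e-19 = 1.293281e+07
Step 3: W^2 = 1.293281e+07 * 1.36237e-16 * 0.734 = 1.29325e-09
Step 4: W = sqrt(1.29325e-09) = 3.596e-05 cm = 0.3596 um

0.3596


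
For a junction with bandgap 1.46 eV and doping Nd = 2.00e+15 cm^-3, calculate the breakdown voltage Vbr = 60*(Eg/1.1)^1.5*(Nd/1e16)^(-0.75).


Step 1: Eg/1.1 = 1.46/1.1 = 1.327273
Step 2: (Eg/1.1)^1.5 = 1.327273^1.5 = 1.529116
Step 3: (Nd/1e16)^(-0.75) = (0.2)^(-0.75) = 3.343702
Step 4: Vbr = 60 * 1.529116 * 3.343702 = 306.8 V

306.8


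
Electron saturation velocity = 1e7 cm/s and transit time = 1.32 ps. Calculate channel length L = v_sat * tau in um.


Step 1: tau in seconds = 1.32 ps * 1e-12 = 1.3200e-12 s
Step 2: L = v_sat * tau = 1e7 * 1.3200e-12 = 1.3200e-05 cm
Step 3: L in um = 1.3200e-05 * 1e4 = 0.132 um

0.132


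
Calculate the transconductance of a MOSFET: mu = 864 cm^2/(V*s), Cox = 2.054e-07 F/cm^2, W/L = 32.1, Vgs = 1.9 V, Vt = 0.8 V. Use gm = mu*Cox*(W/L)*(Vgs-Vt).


Step 1: Vov = Vgs - Vt = 1.9 - 0.8 = 1.1 V
Step 2: gm = mu * Cox * (W/L) * Vov
Step 3: gm = 864 * 2.054e-07 * 32.1 * 1.1 = 6.27e-03 S

6.27e-03


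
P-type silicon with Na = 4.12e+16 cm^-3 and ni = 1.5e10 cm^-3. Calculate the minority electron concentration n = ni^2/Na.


Step 1: Majority hole concentration p ≈ Na = 4.12e+16 cm^-3
Step 2: n = ni^2 / Na = (1.5e10)^2 / 4.12e+16
Step 3: n = 5.46e+03 cm^-3

5.46e+03


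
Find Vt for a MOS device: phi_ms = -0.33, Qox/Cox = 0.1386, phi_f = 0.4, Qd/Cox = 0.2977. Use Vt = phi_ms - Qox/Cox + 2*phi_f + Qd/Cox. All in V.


Step 1: Vt = phi_ms - Qox/Cox + 2*phi_f + Qd/Cox
Step 2: Vt = -0.33 - 0.1386 + 2*0.4 + 0.2977
Step 3: Vt = -0.33 - 0.1386 + 0.8 + 0.2977
Step 4: Vt = 0.6291 V

0.6291


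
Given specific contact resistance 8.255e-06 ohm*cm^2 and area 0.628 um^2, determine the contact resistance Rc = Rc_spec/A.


Step 1: Convert area to cm^2: 0.628 um^2 = 6.2800e-09 cm^2
Step 2: Rc = Rc_spec / A = 8.255e-06 / 6.2800e-09
Step 3: Rc = 1.31e+03 ohms

1.31e+03


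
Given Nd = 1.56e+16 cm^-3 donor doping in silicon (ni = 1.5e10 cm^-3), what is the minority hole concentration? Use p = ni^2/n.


Step 1: Since Nd >> ni, n ≈ Nd = 1.56e+16 cm^-3
Step 2: p = ni^2 / n = (1.5e10)^2 / 1.56e+16
Step 3: p = 2.25e20 / 1.56e+16 = 1.44e+04 cm^-3

1.44e+04


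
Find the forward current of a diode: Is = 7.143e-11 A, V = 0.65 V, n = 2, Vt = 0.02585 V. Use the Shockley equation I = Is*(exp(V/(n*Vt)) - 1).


Step 1: V/(n*Vt) = 0.65/(2*0.02585) = 12.5725
Step 2: exp(12.5725) = 2.8851e+05
Step 3: I = 7.143e-11 * (2.8851e+05 - 1) = 2.06e-05 A

2.06e-05


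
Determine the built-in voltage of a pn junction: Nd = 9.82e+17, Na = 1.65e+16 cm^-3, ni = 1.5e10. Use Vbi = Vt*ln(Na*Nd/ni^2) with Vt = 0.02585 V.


Step 1: Compute Na*Nd/ni^2 = 1.65e+16 * 9.82e+17 / (1.5e10)^2 = 7.2013e+13
Step 2: ln(7.2013e+13) = 31.9079
Step 3: Vbi = 0.02585 * 31.9079 = 0.825 V

0.825


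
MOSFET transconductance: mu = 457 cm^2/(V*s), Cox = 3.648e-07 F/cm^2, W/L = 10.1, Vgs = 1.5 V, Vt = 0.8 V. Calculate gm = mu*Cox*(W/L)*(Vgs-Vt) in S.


Step 1: Vov = Vgs - Vt = 1.5 - 0.8 = 0.7 V
Step 2: gm = mu * Cox * (W/L) * Vov
Step 3: gm = 457 * 3.648e-07 * 10.1 * 0.7 = 1.18e-03 S

1.18e-03


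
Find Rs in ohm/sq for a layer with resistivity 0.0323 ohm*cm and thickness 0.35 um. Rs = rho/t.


Step 1: Convert thickness to cm: t = 0.35 um = 3.5000e-05 cm
Step 2: Rs = rho / t = 0.0323 / 3.5000e-05
Step 3: Rs = 922.9 ohm/sq

922.9


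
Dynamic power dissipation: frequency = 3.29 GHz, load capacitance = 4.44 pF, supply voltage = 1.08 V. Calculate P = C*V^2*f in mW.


Step 1: V^2 = 1.08^2 = 1.1664 V^2
Step 2: P = C*V^2*f = 4.44e-12 F * 1.1664 * 3.29e9 Hz
Step 3: P = 1.703830464e-02 W
Step 4: P = 17.038 mW

17.038


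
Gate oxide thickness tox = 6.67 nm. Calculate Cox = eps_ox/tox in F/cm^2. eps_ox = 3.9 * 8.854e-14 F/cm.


Step 1: eps_ox = 3.9 * 8.854e-14 = 3.45306e-13 F/cm
Step 2: tox in cm = 6.67 nm * 1e-7 = 6.6700e-07 cm
Step 3: Cox = 3.45306e-13 / 6.6700e-07 = 5.18e-07 F/cm^2

5.18e-07


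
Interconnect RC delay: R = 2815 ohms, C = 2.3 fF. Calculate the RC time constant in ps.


Step 1: tau = R * C
Step 2: tau = 2815 * 2.3 fF = 2815 * 2.3e-15 F
Step 3: tau = 6.4745e-12 s = 6.4745 ps

6.4745


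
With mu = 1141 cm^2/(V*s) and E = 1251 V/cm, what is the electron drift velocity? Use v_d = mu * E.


Step 1: v_d = mu * E
Step 2: v_d = 1141 * 1251 = 1427391
Step 3: v_d = 1.43e+06 cm/s

1.43e+06


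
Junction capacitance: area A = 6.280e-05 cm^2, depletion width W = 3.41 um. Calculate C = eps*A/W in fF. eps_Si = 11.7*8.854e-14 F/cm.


Step 1: eps_Si = 11.7 * 8.854e-14 = 1.035918e-12 F/cm
Step 2: W in cm = 3.41 * 1e-4 = 3.41e-04 cm
Step 3: C = 1.035918e-12 * 6.280e-05 / 3.41e-04 = 1.907790e-13 F
Step 4: C = 190.78 fF

190.78


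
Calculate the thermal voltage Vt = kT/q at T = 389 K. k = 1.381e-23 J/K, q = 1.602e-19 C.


Step 1: kT = 1.381e-23 * 389 = 5.37209e-21 J
Step 2: Vt = kT/q = 5.37209e-21 / 1.602e-19
Step 3: Vt = 0.03353 V

0.03353


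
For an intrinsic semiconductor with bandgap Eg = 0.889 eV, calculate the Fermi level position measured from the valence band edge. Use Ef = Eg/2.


Step 1: For an intrinsic semiconductor, the Fermi level sits at midgap.
Step 2: Ef = Eg / 2 = 0.889 / 2 = 0.4445 eV

0.4445


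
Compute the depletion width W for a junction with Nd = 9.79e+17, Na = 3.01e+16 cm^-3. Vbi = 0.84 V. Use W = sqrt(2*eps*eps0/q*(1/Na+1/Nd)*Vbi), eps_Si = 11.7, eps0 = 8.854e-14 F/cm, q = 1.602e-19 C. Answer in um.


Step 1: 1/Na + 1/Nd = 1/3.01e+16 + 1/9.79e+17 = 3.42440e-17
Step 2: 2*eps*eps0/q = 2*11.7*8.854e-14/1.602e-19 = 1.293281e+07
Step 3: W^2 = 1.293281e+07 * 3.42440e-17 * 0.84 = 3.72012e-10
Step 4: W = sqrt(3.72012e-10) = 1.929e-05 cm = 0.1929 um

0.1929


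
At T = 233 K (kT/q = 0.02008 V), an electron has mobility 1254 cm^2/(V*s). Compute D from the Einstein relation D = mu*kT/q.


Step 1: D = mu * (kT/q)
Step 2: D = 1254 * 0.02008
Step 3: D = 25.18 cm^2/s

25.18


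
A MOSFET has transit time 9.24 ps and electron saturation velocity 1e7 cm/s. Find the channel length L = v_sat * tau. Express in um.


Step 1: tau in seconds = 9.24 ps * 1e-12 = 9.2400e-12 s
Step 2: L = v_sat * tau = 1e7 * 9.2400e-12 = 9.2400e-05 cm
Step 3: L in um = 9.2400e-05 * 1e4 = 0.924 um

0.924


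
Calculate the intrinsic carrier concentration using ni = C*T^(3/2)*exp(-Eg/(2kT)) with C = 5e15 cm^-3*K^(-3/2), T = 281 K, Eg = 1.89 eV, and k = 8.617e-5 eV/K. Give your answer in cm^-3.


Step 1: Compute kT = 8.617e-5 * 281 = 0.02421377 eV
Step 2: Exponent = -Eg/(2kT) = -1.89/(2*0.02421377) = -39.02738
Step 3: T^(3/2) = 281^1.5 = 4710.42
Step 4: ni = 5e15 * 4710.42 * exp(-39.02738) = 2.65e+02 cm^-3

2.65e+02


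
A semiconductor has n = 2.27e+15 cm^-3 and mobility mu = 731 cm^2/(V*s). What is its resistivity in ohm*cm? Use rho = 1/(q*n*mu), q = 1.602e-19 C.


Step 1: sigma = q * n * mu = 1.602e-19 * 2.27e+15 * 731 = 2.65831e-01 S/cm
Step 2: rho = 1 / sigma = 1 / 2.65831e-01 = 3.762 ohm*cm

3.762


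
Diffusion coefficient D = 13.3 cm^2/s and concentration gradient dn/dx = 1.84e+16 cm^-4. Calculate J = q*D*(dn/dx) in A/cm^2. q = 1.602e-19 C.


Step 1: J = q * D * (dn/dx)
Step 2: J = 1.602e-19 * 13.3 * 1.84e+16
Step 3: J = 3.92e-02 A/cm^2

3.92e-02


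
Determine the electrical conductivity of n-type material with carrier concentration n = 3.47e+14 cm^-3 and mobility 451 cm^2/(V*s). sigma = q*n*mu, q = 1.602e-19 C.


Step 1: sigma = q * n * mu
Step 2: sigma = 1.602e-19 * 3.47e+14 * 451
Step 3: sigma = 2.507e-02 S/cm

2.507e-02


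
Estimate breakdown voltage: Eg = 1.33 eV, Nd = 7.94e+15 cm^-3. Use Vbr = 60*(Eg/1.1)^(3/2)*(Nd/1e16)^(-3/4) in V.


Step 1: Eg/1.1 = 1.33/1.1 = 1.209091
Step 2: (Eg/1.1)^1.5 = 1.209091^1.5 = 1.329500
Step 3: (Nd/1e16)^(-0.75) = (0.794)^(-0.75) = 1.188871
Step 4: Vbr = 60 * 1.329500 * 1.188871 = 94.8 V

94.8


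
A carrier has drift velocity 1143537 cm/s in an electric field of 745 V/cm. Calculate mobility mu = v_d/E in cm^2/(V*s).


Step 1: mu = v_d / E
Step 2: mu = 1143537 / 745
Step 3: mu = 1534.95 cm^2/(V*s)

1534.95


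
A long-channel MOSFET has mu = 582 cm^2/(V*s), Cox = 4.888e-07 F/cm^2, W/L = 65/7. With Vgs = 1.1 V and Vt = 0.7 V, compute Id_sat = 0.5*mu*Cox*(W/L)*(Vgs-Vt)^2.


Step 1: Overdrive voltage Vov = Vgs - Vt = 1.1 - 0.7 = 0.4 V
Step 2: W/L = 65/7 = 9.28571
Step 3: Id = 0.5 * 582 * 4.888e-07 * 9.28571 * 0.4^2
Step 4: Id = 2.11e-04 A

2.11e-04


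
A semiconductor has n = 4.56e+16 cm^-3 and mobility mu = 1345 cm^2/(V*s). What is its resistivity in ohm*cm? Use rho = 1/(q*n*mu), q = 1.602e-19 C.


Step 1: sigma = q * n * mu = 1.602e-19 * 4.56e+16 * 1345 = 9.82539e+00 S/cm
Step 2: rho = 1 / sigma = 1 / 9.82539e+00 = 0.1018 ohm*cm

0.1018


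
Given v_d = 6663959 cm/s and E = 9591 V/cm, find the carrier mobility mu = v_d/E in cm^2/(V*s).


Step 1: mu = v_d / E
Step 2: mu = 6663959 / 9591
Step 3: mu = 694.81 cm^2/(V*s)

694.81


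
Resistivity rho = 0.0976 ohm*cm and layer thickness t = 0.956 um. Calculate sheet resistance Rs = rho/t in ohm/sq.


Step 1: Convert thickness to cm: t = 0.956 um = 9.5600e-05 cm
Step 2: Rs = rho / t = 0.0976 / 9.5600e-05
Step 3: Rs = 1020.9 ohm/sq

1020.9


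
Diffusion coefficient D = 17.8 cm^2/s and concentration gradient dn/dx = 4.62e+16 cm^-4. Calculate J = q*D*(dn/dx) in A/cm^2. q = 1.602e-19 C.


Step 1: J = q * D * (dn/dx)
Step 2: J = 1.602e-19 * 17.8 * 4.62e+16
Step 3: J = 1.32e-01 A/cm^2

1.32e-01


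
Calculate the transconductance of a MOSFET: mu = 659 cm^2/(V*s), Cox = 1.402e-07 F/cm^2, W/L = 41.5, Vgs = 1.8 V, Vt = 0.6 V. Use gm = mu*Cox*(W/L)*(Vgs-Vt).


Step 1: Vov = Vgs - Vt = 1.8 - 0.6 = 1.2 V
Step 2: gm = mu * Cox * (W/L) * Vov
Step 3: gm = 659 * 1.402e-07 * 41.5 * 1.2 = 4.60e-03 S

4.60e-03


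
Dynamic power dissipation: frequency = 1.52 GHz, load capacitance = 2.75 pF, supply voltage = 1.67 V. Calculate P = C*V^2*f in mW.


Step 1: V^2 = 1.67^2 = 2.7889 V^2
Step 2: P = C*V^2*f = 2.75e-12 F * 2.7889 * 1.52e9 Hz
Step 3: P = 1.1657602e-02 W
Step 4: P = 11.658 mW

11.658


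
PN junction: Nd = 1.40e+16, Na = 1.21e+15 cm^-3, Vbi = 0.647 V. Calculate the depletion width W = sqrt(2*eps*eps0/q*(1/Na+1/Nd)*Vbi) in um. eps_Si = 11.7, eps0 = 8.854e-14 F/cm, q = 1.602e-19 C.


Step 1: 1/Na + 1/Nd = 1/1.21e+15 + 1/1.40e+16 = 8.97875e-16
Step 2: 2*eps*eps0/q = 2*11.7*8.854e-14/1.602e-19 = 1.293281e+07
Step 3: W^2 = 1.293281e+07 * 8.97875e-16 * 0.647 = 7.51299e-09
Step 4: W = sqrt(7.51299e-09) = 8.668e-05 cm = 0.8668 um

0.8668


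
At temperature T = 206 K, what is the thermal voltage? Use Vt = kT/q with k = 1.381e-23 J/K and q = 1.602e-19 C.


Step 1: kT = 1.381e-23 * 206 = 2.84486e-21 J
Step 2: Vt = kT/q = 2.84486e-21 / 1.602e-19
Step 3: Vt = 0.01776 V

0.01776


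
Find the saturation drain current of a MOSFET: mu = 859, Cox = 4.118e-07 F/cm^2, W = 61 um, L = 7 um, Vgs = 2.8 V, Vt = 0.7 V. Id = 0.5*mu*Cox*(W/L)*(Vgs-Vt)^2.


Step 1: Overdrive voltage Vov = Vgs - Vt = 2.8 - 0.7 = 2.1 V
Step 2: W/L = 61/7 = 8.71429
Step 3: Id = 0.5 * 859 * 4.118e-07 * 8.71429 * 2.1^2
Step 4: Id = 6.80e-03 A

6.80e-03


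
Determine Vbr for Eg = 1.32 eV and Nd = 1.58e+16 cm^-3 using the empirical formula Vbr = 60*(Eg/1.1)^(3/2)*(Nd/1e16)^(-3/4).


Step 1: Eg/1.1 = 1.32/1.1 = 1.200000
Step 2: (Eg/1.1)^1.5 = 1.200000^1.5 = 1.314534
Step 3: (Nd/1e16)^(-0.75) = (1.58)^(-0.75) = 0.709590
Step 4: Vbr = 60 * 1.314534 * 0.709590 = 56.0 V

56.0
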